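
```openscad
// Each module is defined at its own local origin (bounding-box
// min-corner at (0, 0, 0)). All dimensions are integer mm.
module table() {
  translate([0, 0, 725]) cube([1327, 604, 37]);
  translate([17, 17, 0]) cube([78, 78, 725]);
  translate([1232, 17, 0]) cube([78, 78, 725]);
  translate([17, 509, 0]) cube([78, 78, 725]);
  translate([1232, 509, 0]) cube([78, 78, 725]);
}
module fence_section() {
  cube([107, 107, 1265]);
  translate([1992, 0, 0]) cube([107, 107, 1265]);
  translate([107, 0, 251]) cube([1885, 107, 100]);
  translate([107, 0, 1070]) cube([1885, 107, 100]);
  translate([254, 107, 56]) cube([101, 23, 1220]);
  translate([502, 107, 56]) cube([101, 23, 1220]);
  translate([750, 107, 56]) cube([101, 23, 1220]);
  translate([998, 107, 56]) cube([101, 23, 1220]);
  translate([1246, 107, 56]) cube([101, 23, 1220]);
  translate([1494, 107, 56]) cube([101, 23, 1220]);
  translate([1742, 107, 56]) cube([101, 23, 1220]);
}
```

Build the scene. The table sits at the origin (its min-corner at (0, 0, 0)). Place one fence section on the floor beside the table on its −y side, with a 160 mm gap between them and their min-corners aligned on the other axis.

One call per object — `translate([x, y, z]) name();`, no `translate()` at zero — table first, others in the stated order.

table();
translate([0, -290, 0]) fence_section();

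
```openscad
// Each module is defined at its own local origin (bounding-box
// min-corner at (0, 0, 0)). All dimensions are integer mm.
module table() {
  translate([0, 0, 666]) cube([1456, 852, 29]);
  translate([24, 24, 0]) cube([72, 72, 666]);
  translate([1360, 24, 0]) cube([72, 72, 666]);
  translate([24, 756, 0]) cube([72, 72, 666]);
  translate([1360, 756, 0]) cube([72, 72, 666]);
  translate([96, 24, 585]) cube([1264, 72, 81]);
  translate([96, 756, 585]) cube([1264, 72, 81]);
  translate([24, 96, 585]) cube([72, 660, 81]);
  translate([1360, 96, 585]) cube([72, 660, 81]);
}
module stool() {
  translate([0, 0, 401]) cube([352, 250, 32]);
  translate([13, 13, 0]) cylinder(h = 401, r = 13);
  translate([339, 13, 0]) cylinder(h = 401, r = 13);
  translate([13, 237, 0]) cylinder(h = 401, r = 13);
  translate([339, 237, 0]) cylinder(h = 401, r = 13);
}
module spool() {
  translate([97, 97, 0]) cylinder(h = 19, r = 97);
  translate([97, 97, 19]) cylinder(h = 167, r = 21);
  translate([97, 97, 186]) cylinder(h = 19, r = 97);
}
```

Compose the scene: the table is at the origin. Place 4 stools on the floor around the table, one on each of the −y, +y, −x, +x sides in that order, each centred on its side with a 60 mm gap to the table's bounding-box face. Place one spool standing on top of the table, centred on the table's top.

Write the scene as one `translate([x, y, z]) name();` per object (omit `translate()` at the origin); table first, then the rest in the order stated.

table();
translate([552, -310, 0]) stool();
translate([552, 912, 0]) stool();
translate([-412, 301, 0]) stool();
translate([1516, 301, 0]) stool();
translate([631, 329, 695]) spool();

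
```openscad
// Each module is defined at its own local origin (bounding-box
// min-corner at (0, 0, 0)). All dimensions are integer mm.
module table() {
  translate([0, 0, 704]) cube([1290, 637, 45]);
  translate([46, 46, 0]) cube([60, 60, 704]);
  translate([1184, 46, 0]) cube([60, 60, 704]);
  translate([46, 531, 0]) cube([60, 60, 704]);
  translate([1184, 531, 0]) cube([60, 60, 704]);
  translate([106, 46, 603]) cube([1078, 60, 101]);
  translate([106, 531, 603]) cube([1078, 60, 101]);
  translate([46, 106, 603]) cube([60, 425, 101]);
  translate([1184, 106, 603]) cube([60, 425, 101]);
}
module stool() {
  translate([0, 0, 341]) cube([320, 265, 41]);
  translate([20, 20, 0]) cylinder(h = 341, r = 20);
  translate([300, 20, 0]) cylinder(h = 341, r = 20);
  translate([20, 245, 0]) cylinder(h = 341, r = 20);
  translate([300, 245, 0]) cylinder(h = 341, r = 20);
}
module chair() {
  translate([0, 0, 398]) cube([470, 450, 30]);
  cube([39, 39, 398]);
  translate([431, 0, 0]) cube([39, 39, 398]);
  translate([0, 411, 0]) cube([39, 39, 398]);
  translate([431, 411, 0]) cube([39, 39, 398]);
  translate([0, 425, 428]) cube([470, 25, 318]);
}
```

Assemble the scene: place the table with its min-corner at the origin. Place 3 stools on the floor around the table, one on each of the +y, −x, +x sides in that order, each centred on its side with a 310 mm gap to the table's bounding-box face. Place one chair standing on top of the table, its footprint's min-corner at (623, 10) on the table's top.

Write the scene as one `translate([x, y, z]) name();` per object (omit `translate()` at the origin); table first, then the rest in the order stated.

table();
translate([485, 947, 0]) stool();
translate([-630, 186, 0]) stool();
translate([1600, 186, 0]) stool();
translate([623, 10, 749]) chair();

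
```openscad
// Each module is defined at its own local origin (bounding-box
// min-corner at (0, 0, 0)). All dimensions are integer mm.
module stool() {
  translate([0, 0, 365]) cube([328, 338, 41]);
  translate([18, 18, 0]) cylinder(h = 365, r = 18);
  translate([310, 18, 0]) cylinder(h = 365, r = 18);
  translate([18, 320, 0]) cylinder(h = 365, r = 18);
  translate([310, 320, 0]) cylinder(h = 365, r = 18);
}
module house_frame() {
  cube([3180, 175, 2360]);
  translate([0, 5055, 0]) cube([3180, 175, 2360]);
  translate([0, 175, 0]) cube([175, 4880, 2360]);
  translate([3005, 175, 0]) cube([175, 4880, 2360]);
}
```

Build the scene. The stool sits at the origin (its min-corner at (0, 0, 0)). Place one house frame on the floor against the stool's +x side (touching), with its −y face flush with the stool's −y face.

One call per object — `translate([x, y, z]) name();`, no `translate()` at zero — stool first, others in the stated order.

stool();
translate([328, 0, 0]) house_frame();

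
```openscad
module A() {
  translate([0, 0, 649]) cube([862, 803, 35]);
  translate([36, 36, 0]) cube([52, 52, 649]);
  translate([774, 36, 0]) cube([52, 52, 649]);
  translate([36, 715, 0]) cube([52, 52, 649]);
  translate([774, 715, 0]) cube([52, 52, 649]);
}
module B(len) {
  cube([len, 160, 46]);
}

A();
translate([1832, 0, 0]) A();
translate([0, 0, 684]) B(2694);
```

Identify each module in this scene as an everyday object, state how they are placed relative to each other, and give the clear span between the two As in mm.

Second table starts at x = 1832; first ends at x = 862; clear span = 1832 − 862 = 970 mm.

A is a table. B is a beam. A beam spans the tops of two tables. The clear span between the two tables is 970 mm.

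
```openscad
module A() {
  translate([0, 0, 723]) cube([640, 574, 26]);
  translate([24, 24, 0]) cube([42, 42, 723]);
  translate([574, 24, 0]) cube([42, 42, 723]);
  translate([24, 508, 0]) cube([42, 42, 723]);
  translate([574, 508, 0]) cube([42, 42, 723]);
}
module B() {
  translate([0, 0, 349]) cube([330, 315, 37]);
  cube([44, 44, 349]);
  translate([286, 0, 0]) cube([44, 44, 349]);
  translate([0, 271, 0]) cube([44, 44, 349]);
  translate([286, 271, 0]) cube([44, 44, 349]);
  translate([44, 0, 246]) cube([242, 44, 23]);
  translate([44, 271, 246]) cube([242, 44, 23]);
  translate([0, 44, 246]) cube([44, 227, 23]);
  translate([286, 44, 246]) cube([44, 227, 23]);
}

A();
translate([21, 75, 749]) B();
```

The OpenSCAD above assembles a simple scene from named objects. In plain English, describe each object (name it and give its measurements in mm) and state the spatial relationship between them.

A is a rectangular dining table. The top is 640×574×26 mm with its upper surface at z = 749 mm. It stands on four 42×42 mm square legs, each inset 24 mm from the nearest pair of top edges, running from the floor to the underside of the top.

B is a four-legged stool. The seat is 330×315 mm, 37 mm thick, top at z = 386 mm. It stands on four square legs, each 44×44 mm in cross-section, from z = 0 to the seat underside, each flush with a corner of the seat. Four stretchers, 44 mm wide and 23 mm tall, connect adjacent legs with their undersides at z = 246 mm, each running between the inner faces of the legs it joins and aligned with the legs' outer faces on the other axis.

The stool is on top of the table.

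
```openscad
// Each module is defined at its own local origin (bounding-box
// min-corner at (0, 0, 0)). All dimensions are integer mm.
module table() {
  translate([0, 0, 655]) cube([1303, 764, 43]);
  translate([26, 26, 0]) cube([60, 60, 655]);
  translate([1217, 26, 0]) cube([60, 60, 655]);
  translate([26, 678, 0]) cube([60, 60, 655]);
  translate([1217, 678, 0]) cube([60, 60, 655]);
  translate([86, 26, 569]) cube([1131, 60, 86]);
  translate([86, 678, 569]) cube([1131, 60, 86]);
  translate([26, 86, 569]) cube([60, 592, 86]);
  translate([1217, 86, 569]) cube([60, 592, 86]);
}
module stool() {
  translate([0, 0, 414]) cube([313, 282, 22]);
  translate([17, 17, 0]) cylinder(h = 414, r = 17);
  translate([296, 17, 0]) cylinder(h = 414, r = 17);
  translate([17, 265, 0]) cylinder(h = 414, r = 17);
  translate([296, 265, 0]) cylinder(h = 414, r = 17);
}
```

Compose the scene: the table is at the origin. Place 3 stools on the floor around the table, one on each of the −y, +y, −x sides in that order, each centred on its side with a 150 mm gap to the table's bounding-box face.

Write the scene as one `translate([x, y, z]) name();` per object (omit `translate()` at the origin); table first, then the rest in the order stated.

table();
translate([495, -432, 0]) stool();
translate([495, 914, 0]) stool();
translate([-463, 241, 0]) stool();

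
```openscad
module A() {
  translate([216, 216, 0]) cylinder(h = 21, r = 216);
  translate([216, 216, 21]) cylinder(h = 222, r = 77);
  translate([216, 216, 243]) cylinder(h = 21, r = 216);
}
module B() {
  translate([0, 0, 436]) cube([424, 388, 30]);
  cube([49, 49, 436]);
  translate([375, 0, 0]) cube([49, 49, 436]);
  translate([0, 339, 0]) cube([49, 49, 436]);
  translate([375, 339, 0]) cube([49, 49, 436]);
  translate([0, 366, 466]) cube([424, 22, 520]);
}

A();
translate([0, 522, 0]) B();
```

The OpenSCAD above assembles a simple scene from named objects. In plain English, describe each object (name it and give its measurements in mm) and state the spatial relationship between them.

A is a spool: two coaxial disc flanges of radius 216 mm and thickness 21 mm, joined by a core cylinder of radius 77 mm and height 222 mm. The lower flange rests on z = 0 and the three cylinders share a vertical axis.

B is a chair: 424×388 mm seat, 30 mm thick, top at z = 466 mm, on four 49 mm square corner legs flush with the seat edges. A 22 mm thick backrest slab spans the full seat width, extending 520 mm above the seat top, its back face flush with the seat's +y edge.

The chair is on the floor beside the spool on its +y side.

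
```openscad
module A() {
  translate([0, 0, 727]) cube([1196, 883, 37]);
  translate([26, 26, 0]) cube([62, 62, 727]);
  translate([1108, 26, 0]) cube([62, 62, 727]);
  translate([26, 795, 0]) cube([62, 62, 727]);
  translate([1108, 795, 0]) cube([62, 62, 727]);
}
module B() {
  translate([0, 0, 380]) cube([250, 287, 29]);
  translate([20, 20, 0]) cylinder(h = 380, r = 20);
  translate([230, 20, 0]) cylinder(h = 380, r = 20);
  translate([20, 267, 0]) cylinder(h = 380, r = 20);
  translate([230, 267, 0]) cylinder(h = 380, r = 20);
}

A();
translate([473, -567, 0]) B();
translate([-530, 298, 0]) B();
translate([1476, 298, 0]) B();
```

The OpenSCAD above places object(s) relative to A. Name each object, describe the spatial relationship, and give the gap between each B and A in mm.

A is a table. B is a stool. Three stools sit around the table at the −y, −x, +x sides. The gap between each stool and the table is 280 mm.

Each stool's nearest face is 280 mm from the table's bounding box.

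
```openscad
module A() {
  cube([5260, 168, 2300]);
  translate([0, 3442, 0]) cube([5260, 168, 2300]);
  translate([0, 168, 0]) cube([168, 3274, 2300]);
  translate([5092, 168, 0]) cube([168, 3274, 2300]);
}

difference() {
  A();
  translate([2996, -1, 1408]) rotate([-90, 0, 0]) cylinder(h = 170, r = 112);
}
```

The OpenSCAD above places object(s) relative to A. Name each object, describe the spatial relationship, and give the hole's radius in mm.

The subtracted cylinder has r = 112 mm.

A is a house frame. The house frame has a circular hole through its front wall. The hole's radius is 112 mm.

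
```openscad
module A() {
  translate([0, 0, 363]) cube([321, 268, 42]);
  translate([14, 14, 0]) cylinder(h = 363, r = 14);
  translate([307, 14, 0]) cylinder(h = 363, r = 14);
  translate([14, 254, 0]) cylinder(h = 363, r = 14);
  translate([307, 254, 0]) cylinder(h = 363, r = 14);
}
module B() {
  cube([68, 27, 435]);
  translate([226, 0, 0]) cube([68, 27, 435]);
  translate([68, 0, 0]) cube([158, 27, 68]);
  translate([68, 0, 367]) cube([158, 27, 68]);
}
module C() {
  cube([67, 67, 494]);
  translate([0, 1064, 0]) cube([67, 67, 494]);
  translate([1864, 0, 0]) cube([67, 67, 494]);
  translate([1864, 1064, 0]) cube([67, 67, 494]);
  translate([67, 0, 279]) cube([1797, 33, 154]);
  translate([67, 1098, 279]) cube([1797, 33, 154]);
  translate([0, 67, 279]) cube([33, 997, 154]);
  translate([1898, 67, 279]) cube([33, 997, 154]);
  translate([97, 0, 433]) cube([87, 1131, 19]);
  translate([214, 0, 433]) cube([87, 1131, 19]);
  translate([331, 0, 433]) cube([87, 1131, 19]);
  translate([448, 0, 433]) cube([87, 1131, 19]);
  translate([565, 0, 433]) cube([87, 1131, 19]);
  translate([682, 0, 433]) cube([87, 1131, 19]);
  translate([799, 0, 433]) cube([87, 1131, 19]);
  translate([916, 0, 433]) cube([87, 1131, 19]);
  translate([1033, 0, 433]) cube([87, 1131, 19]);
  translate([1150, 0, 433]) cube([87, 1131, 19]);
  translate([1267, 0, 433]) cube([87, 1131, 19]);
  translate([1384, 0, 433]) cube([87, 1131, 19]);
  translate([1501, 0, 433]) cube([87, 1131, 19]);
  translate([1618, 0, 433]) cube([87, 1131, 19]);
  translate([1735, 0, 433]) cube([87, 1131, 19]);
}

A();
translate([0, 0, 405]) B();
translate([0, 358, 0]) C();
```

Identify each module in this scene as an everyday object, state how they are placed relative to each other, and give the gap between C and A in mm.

The bed frame's nearest face is 90 mm from the stool's +y face.

A is a stool. B is a picture frame. C is a bed frame. The picture frame is on top of the stool. The bed frame is on the floor beside the stool on its +y side. The gap between the bed frame and the stool is 90 mm.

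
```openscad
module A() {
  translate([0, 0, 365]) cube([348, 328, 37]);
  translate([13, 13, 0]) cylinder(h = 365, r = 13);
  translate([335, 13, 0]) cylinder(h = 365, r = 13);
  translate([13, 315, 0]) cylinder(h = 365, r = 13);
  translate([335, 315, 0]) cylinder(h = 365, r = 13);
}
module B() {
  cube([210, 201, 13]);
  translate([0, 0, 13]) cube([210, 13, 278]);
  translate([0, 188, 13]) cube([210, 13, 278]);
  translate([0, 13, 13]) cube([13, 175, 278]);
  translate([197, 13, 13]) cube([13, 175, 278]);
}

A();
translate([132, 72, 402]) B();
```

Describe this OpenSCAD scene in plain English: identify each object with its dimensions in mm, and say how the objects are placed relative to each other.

A is a simple wooden stool: a rectangular seat 348 mm (x) by 328 mm (y), 37 mm thick, top face at z = 402 mm, on four round legs, each 26 mm in diameter. The legs rest on z = 0, each leg's axis is inset half a diameter from the nearest pair of seat edges (so the leg's bounding box is flush with the corner).

B is an open-topped rectangular box: outside dimensions 210×201×291 mm, with a uniform wall and base thickness of 13 mm. The base is a full 210×201 slab on the floor; four walls sit on top of the base. The front and back walls (the −y and +y sides) span the full width; the two side walls fit between them.

The open box is on top of the stool.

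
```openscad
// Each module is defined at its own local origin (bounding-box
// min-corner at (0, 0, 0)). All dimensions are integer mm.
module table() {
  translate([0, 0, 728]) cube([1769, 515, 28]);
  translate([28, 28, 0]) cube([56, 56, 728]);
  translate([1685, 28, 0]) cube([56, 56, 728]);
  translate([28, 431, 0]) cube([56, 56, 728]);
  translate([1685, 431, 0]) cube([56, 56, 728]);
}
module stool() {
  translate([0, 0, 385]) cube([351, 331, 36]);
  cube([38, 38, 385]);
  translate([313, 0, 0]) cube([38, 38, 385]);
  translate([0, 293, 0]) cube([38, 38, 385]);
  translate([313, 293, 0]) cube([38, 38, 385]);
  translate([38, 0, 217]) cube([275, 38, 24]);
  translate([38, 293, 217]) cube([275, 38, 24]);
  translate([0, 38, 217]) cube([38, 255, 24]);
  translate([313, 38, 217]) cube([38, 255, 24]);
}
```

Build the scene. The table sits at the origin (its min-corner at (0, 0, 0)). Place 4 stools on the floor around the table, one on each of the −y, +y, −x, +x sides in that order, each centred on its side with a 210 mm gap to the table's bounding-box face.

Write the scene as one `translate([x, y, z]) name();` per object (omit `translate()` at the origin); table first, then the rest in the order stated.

table();
translate([709, -541, 0]) stool();
translate([709, 725, 0]) stool();
translate([-561, 92, 0]) stool();
translate([1979, 92, 0]) stool();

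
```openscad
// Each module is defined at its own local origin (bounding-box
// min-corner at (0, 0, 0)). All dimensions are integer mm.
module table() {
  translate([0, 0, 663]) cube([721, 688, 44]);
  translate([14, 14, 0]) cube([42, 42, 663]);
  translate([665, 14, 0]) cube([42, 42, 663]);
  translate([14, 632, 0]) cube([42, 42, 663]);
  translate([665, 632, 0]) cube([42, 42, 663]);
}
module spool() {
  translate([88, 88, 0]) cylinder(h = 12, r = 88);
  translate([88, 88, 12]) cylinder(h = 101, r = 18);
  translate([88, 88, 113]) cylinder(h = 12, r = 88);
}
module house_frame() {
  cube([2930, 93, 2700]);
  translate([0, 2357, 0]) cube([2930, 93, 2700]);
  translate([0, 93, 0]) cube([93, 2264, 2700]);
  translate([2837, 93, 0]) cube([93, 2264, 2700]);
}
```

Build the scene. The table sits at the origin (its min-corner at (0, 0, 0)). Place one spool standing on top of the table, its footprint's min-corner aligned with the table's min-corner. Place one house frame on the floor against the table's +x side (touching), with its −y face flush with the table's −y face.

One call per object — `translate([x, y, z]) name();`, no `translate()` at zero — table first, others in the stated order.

table();
translate([0, 0, 707]) spool();
translate([721, 0, 0]) house_frame();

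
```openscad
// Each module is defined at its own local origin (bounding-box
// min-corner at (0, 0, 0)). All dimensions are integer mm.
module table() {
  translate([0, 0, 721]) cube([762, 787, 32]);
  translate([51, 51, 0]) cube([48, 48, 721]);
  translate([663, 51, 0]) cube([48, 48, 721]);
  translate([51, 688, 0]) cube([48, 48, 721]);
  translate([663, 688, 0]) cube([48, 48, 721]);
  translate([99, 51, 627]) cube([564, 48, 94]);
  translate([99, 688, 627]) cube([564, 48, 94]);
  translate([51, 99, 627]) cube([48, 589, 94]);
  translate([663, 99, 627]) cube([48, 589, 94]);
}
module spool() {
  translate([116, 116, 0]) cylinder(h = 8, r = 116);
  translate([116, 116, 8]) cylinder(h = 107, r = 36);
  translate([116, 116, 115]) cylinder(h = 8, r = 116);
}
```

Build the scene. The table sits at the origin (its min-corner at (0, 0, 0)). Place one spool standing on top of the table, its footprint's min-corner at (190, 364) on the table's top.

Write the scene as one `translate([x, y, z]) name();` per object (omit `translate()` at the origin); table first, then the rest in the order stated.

table();
translate([190, 364, 753]) spool();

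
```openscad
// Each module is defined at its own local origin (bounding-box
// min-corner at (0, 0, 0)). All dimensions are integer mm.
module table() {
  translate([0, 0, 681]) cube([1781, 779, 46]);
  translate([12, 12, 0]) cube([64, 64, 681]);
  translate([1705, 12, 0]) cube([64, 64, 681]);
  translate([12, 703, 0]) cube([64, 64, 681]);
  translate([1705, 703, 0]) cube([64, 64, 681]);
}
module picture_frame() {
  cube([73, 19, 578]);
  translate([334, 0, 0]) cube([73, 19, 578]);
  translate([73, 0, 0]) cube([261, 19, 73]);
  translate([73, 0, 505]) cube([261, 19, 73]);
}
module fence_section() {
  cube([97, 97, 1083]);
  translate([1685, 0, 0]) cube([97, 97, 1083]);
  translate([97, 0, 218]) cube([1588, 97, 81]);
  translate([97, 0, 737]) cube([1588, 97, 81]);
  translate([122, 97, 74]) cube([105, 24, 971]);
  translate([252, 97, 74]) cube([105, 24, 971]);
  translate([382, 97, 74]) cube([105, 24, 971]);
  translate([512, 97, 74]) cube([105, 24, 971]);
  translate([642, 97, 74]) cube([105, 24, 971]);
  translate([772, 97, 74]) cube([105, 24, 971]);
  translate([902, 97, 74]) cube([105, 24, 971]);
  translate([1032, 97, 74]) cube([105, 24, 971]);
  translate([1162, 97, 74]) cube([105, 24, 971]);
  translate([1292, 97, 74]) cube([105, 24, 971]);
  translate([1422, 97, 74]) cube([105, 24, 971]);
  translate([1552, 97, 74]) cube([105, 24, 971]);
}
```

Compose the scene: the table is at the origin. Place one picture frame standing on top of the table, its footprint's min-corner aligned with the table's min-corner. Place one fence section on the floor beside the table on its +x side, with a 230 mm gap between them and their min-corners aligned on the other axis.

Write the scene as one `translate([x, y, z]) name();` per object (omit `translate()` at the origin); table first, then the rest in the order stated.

table();
translate([0, 0, 727]) picture_frame();
translate([2011, 0, 0]) fence_section();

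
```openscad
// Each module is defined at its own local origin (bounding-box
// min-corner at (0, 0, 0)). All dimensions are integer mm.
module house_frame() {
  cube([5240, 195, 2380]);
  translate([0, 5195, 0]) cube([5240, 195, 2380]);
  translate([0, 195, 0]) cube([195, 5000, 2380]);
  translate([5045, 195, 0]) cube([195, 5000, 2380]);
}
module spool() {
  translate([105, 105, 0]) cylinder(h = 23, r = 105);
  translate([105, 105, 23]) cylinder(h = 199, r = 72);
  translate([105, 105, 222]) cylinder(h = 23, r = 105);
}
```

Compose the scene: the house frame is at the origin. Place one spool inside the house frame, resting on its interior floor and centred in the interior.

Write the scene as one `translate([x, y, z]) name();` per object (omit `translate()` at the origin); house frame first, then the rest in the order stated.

house_frame();
translate([2515, 2590, 0]) spool();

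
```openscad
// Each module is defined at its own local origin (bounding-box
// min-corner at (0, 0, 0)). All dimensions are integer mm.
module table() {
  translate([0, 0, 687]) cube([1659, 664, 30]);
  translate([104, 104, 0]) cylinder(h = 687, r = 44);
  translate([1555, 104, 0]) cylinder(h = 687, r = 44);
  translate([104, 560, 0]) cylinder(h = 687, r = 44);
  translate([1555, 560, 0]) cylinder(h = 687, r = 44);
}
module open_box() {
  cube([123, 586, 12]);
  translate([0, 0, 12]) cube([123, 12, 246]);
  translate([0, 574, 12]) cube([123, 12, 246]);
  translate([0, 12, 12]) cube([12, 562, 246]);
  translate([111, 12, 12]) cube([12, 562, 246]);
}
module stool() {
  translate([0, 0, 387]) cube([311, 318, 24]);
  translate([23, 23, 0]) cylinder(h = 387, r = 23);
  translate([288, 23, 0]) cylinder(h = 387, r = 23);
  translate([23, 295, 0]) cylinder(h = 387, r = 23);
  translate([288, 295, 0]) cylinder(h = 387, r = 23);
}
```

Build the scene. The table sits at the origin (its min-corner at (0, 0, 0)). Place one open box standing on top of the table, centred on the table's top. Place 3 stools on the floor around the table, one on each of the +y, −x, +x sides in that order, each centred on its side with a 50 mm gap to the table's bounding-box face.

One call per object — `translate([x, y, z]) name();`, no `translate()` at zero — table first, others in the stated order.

table();
translate([768, 39, 717]) open_box();
translate([674, 714, 0]) stool();
translate([-361, 173, 0]) stool();
translate([1709, 173, 0]) stool();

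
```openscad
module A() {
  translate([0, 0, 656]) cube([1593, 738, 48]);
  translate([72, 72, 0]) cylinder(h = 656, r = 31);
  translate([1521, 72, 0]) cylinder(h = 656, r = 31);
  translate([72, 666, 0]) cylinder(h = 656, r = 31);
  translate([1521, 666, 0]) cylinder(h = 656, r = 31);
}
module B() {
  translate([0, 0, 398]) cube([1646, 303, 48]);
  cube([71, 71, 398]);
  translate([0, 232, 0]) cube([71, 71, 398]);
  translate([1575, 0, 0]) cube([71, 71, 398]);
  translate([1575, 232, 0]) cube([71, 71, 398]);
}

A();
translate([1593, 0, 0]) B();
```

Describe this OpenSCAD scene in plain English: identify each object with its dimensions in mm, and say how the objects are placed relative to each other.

A is a rectangular dining table. The top is 1593×738×48 mm with its upper surface at z = 704 mm. It stands on four round legs of 62 mm diameter, each leg's bounding box inset 41 mm from the nearest pair of top edges, running from the floor to the underside of the top.

B is a long wooden bench with a 1646 mm (x) × 303 mm (y) seat, 48 mm thick, its top surface 446 mm above the floor. Four 71 mm square legs at the seat corners, flush with the edges, run from z = 0 to the seat underside.

The bench is against the table's +x side, with their −y faces flush.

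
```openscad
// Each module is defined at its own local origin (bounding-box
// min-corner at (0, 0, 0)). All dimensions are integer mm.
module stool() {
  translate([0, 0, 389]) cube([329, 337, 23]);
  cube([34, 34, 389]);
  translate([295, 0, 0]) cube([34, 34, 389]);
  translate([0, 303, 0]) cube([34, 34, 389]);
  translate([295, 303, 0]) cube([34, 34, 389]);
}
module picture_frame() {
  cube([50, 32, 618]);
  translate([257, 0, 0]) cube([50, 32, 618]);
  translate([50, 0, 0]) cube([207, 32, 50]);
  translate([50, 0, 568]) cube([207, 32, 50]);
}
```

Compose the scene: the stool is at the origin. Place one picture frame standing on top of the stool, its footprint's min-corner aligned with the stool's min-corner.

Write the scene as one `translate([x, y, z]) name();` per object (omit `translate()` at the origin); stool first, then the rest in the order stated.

stool();
translate([0, 0, 412]) picture_frame();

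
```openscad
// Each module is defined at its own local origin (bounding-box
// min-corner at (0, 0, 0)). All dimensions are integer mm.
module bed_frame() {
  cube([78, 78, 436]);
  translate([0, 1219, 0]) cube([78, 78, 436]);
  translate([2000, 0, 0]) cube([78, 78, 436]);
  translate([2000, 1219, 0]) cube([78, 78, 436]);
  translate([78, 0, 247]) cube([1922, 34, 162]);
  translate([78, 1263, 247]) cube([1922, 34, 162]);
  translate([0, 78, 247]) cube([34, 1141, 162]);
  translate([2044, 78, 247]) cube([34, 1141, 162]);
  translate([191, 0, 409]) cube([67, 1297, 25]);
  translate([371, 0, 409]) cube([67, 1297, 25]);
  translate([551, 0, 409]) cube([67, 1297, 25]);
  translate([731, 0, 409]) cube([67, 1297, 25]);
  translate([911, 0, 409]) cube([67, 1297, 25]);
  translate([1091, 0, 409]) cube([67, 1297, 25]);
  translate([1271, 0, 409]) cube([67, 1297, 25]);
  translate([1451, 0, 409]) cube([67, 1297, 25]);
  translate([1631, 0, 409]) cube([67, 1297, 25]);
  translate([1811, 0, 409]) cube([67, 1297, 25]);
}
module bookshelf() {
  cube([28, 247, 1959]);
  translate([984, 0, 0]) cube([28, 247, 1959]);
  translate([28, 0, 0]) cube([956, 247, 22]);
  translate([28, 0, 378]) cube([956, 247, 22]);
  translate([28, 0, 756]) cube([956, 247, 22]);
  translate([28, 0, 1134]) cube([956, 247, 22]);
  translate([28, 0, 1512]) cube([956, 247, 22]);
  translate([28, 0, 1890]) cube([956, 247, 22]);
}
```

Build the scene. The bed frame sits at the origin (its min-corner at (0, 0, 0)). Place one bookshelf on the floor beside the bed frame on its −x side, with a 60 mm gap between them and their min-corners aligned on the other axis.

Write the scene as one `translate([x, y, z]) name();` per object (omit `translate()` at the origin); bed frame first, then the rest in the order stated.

bed_frame();
translate([-1072, 0, 0]) bookshelf();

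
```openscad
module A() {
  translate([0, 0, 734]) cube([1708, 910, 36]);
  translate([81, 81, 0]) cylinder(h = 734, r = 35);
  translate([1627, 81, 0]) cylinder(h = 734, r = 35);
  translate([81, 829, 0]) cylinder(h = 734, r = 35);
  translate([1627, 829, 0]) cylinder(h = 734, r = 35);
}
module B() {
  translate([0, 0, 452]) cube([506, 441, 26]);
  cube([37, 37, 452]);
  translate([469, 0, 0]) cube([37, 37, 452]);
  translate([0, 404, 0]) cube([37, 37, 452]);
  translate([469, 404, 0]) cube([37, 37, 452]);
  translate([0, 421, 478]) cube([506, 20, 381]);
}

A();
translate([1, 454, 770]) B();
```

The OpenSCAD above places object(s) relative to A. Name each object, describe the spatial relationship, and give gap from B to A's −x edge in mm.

A is a table. B is a chair. The chair is on top of the table. The gap from the chair to the table's −x edge is 1 mm.

The chair's min-x is at 1; the table's min-x is 0; gap = 1 mm.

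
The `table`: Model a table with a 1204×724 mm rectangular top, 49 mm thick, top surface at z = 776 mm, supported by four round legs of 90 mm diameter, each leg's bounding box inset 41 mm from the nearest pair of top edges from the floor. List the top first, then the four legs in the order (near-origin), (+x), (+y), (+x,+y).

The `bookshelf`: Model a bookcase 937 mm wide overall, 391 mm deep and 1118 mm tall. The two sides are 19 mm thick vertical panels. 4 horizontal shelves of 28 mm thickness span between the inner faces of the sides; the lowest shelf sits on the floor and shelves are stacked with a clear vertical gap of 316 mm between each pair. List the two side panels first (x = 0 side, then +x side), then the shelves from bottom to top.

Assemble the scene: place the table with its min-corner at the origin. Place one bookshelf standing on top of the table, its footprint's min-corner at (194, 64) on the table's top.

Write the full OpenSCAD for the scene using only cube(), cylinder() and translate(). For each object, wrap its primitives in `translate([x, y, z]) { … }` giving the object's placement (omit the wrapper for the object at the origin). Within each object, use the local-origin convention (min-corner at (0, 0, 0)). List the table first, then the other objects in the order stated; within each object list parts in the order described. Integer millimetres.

translate([0, 0, 727]) cube([1204, 724, 49]);
translate([86, 86, 0]) cylinder(h = 727, r = 45);
translate([1118, 86, 0]) cylinder(h = 727, r = 45);
translate([86, 638, 0]) cylinder(h = 727, r = 45);
translate([1118, 638, 0]) cylinder(h = 727, r = 45);
translate([194, 64, 776]) {
  cube([19, 391, 1118]);
  translate([918, 0, 0]) cube([19, 391, 1118]);
  translate([19, 0, 0]) cube([899, 391, 28]);
  translate([19, 0, 344]) cube([899, 391, 28]);
  translate([19, 0, 688]) cube([899, 391, 28]);
  translate([19, 0, 1032]) cube([899, 391, 28]);
}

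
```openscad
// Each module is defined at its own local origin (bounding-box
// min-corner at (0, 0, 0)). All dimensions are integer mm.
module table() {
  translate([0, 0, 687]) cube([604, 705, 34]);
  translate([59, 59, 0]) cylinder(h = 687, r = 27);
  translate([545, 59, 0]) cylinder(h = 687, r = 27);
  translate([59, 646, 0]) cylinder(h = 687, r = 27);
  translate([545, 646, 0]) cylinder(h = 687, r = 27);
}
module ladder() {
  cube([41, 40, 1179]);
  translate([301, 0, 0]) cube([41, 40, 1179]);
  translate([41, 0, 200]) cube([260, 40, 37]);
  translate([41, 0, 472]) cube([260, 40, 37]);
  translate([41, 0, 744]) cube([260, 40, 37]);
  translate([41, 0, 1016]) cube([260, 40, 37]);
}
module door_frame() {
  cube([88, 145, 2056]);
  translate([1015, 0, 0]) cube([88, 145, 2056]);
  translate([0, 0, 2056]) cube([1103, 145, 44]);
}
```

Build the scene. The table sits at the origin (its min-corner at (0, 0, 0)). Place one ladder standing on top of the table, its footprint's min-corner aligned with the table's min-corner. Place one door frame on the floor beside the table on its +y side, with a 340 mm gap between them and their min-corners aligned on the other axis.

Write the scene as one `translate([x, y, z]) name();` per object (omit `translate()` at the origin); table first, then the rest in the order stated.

table();
translate([0, 0, 721]) ladder();
translate([0, 1045, 0]) door_frame();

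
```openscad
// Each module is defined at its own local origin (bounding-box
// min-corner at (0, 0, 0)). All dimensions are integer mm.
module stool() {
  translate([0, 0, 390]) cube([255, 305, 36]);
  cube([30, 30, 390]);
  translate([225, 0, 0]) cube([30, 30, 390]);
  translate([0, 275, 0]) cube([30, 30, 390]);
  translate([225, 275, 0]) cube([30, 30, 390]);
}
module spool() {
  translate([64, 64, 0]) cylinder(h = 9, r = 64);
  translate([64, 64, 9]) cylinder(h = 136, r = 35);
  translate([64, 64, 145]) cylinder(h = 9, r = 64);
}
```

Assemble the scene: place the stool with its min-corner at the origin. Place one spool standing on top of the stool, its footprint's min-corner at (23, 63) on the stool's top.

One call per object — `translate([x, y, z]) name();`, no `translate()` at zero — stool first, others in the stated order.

stool();
translate([23, 63, 426]) spool();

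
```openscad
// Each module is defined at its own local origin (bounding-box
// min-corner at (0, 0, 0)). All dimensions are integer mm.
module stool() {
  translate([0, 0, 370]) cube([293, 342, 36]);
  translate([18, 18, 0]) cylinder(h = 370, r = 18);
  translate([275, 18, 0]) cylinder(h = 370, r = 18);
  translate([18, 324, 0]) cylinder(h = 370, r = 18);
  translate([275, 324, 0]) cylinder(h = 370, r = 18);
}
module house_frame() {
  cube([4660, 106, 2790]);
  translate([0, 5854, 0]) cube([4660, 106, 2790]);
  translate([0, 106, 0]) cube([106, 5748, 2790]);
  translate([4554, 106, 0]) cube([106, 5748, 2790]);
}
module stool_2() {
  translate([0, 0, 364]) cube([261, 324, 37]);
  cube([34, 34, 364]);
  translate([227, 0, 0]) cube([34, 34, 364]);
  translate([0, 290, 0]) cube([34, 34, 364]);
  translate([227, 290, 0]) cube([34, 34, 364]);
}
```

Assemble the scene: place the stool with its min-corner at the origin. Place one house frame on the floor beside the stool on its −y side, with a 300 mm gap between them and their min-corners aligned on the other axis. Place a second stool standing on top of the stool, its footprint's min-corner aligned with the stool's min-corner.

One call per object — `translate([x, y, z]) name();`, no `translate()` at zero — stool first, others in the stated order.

stool();
translate([0, -6260, 0]) house_frame();
translate([0, 0, 406]) stool_2();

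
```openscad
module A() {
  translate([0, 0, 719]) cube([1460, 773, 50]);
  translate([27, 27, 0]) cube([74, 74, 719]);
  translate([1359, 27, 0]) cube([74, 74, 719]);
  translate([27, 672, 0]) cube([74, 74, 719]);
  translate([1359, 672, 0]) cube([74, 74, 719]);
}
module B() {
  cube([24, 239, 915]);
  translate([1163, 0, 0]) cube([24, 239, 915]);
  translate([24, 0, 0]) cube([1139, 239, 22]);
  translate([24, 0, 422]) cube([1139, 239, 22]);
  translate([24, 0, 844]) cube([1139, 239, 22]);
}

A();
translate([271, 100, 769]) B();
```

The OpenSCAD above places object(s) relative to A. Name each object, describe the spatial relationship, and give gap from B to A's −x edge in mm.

A is a table. B is a bookshelf. The bookshelf is on top of the table. The gap from the bookshelf to the table's −x edge is 271 mm.

The bookshelf's min-x is at 271; the table's min-x is 0; gap = 271 mm.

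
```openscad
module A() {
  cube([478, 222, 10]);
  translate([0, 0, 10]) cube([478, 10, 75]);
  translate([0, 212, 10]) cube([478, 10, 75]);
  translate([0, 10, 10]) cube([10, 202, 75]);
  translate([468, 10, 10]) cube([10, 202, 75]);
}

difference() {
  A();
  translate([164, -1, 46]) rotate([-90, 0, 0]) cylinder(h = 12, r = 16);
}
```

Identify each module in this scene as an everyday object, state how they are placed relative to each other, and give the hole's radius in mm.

A is an open box. The open box has a circular hole through its front wall. The hole's radius is 16 mm.

The subtracted cylinder has r = 16 mm.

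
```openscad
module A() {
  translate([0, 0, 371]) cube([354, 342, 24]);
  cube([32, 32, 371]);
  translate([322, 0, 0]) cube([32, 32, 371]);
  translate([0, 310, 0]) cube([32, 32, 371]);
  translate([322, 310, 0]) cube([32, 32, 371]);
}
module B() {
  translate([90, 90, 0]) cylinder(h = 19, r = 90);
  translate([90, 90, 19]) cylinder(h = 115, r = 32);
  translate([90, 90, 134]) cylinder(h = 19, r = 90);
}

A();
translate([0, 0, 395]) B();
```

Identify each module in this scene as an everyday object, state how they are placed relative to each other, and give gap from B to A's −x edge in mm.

A is a stool. B is a spool. The spool is on top of the stool. The gap from the spool to the stool's −x edge is 0 mm.

The spool's min-x is at 0; the stool's min-x is 0; gap = 0 mm.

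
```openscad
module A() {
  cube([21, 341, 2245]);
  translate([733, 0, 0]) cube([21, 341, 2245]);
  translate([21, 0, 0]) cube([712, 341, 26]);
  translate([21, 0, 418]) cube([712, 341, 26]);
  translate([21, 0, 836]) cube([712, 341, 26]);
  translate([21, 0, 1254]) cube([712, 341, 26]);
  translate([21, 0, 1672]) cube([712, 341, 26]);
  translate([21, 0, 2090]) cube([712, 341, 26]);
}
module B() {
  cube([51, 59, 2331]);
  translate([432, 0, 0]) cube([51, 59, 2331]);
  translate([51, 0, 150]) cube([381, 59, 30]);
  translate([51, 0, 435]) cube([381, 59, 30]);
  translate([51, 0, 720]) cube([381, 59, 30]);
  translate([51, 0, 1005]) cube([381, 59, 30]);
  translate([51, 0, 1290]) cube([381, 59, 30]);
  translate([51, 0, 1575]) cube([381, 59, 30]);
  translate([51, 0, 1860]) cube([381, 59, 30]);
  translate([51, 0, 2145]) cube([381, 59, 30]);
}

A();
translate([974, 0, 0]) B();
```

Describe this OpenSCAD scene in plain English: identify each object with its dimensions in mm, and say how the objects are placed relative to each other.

A is an open bookshelf. Two side panels, each 21 mm thick, 341 mm deep and 2245 mm tall, stand 754 mm apart (outside-to-outside). Between them sit 6 shelves, each 26 mm thick and 341 mm deep, spanning the full gap between the sides. The bottom shelf rests on the floor (its underside at z = 0) and the clear gap between one shelf's top and the next shelf's underside is 392 mm.

B is a wooden ladder with two side rails of 51×59 mm section and 2331 mm height, set 483 mm apart overall. Between them run 8 rectangular rungs (59 mm deep, 30 mm thick), front faces flush with the rails' −y face. The bottom of the first rung is 150 mm above the floor and each subsequent rung is 285 mm higher than the one below.

The ladder is on the floor beside the bookshelf on its +x side.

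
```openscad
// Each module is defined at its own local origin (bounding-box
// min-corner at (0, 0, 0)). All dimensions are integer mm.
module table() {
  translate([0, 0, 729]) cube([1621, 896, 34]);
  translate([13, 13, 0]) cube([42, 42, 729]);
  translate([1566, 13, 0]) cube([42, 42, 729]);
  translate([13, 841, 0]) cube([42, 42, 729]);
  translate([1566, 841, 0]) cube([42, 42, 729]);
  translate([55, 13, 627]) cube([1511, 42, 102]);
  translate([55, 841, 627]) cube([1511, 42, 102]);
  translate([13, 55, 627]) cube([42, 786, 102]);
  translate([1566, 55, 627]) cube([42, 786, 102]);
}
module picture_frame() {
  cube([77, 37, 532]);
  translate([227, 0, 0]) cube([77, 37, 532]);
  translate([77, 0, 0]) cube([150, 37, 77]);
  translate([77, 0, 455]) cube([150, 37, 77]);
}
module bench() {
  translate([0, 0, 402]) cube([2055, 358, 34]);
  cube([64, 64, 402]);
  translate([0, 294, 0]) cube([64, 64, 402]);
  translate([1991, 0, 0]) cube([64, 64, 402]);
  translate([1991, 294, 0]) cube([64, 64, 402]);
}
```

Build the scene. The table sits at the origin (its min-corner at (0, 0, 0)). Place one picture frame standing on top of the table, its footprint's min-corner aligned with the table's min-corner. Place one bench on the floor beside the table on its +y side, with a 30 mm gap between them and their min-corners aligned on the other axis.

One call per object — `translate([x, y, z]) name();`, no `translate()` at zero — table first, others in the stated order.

table();
translate([0, 0, 763]) picture_frame();
translate([0, 926, 0]) bench();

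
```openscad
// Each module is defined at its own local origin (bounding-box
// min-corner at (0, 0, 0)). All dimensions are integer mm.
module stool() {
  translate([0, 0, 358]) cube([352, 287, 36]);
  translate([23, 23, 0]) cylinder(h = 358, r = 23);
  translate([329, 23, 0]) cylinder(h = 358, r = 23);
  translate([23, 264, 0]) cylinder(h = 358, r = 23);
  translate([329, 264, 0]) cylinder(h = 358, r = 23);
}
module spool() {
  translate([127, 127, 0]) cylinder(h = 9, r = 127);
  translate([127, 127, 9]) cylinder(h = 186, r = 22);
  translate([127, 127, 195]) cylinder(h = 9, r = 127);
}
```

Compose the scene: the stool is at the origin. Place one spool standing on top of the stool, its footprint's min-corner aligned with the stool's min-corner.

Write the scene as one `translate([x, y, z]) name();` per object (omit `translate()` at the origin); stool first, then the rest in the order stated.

stool();
translate([0, 0, 394]) spool();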